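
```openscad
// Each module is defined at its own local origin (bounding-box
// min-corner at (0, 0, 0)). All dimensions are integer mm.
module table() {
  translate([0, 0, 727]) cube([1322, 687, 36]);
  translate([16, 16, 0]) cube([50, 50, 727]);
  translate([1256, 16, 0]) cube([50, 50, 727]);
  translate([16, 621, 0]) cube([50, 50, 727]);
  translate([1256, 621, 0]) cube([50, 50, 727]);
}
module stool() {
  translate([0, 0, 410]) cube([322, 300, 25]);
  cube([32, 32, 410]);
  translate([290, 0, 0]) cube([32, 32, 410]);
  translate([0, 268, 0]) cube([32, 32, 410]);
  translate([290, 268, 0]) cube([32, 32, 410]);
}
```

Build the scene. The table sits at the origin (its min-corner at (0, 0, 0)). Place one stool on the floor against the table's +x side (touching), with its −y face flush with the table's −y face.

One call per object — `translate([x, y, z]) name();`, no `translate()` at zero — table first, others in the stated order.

table();
translate([1322, 0, 0]) stool();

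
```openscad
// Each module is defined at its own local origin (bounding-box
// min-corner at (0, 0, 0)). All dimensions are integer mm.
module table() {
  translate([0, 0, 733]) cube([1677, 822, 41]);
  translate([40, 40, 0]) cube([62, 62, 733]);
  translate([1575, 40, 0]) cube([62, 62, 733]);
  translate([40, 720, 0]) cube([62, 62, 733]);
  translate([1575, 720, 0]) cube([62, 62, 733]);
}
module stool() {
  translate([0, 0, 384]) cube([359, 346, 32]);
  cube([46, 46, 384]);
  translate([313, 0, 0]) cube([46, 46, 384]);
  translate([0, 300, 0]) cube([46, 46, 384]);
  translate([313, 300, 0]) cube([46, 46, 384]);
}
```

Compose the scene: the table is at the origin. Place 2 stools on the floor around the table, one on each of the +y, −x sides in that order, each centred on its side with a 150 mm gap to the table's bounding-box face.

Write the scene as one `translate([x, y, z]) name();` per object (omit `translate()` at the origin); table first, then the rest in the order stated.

table();
translate([659, 972, 0]) stool();
translate([-509, 238, 0]) stool();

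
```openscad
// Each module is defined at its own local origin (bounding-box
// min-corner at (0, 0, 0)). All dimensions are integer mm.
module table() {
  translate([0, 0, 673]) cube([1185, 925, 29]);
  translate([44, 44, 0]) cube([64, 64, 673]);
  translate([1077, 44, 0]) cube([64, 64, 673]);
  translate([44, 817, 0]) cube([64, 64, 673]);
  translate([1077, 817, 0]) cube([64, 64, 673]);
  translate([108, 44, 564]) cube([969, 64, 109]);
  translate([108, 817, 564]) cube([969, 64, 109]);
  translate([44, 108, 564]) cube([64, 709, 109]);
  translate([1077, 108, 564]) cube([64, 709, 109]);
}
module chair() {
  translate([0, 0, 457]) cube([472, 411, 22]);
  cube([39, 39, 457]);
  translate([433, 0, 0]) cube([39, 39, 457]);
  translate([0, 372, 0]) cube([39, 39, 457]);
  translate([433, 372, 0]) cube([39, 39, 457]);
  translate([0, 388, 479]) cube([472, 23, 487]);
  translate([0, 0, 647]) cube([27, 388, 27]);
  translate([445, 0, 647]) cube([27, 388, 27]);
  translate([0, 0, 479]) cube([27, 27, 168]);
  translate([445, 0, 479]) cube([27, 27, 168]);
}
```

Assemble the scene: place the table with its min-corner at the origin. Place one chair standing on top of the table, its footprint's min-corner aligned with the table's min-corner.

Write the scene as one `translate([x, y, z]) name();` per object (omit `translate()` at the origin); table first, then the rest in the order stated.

table();
translate([0, 0, 702]) chair();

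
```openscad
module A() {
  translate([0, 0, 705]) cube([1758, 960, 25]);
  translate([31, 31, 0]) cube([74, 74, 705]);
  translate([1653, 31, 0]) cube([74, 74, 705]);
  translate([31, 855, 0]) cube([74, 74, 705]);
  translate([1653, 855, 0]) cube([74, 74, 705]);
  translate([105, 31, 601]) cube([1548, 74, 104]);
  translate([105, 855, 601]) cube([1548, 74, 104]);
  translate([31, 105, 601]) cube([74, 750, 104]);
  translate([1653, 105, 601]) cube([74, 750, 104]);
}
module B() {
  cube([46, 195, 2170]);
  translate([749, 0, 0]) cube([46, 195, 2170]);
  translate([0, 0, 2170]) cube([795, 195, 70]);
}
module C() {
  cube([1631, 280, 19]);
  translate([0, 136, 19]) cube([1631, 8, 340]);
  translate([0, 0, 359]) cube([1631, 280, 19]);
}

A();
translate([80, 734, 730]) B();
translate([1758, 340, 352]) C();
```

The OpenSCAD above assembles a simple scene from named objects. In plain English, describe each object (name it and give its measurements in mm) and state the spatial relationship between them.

A is a table: top 1758 mm (x) × 960 mm (y), 25 mm thick, upper face at z = 730 mm, on four 74×74 mm square legs, each inset 31 mm from the nearest pair of top edges, running from z = 0 to the bottom of the top. Four apron rails, 74 mm thick and 104 mm tall, run between adjacent legs with their top edges flush with the underside of the top and their outer faces flush with the legs' outer faces.

B is a rectangular door frame: two vertical jambs of 46×195 mm section, 2170 mm tall, with a clear opening 703 mm wide between their inner faces. A header 70 mm tall and 195 mm deep lies on top of the jambs and spans the full outside width.

C is an I-beam lying along x, 1631 mm long. Overall section height 378 mm. Two flanges 280 mm wide (y) and 19 mm thick, one on the floor and one at the top; a web 8 mm thick runs between them, centred on the flange width.

The door frame is on top of the table. The I-beam is beside the table with their tops flush at z = 730.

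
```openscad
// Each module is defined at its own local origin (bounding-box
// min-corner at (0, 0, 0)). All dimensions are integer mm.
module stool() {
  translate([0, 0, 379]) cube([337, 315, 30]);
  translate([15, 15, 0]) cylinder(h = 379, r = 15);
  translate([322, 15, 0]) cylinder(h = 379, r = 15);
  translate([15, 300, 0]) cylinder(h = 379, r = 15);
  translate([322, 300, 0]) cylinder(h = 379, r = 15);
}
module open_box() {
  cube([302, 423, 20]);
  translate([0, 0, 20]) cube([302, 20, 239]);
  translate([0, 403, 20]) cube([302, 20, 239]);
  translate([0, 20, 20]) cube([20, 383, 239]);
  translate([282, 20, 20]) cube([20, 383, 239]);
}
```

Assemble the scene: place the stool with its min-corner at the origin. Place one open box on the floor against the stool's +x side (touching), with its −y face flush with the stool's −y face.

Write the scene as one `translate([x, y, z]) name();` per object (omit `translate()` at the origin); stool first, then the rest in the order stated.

stool();
translate([337, 0, 0]) open_box();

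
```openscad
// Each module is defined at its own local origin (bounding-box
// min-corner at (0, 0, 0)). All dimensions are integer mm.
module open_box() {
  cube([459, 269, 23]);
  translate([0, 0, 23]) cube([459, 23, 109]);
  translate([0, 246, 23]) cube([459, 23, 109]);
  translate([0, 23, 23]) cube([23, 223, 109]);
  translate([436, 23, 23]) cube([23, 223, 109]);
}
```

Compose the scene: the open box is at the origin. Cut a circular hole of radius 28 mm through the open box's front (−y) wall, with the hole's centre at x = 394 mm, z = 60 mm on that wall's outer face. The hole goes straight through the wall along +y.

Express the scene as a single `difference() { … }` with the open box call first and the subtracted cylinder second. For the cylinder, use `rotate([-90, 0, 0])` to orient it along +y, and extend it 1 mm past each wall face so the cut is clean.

difference() {
  open_box();
  translate([394, -1, 60]) rotate([-90, 0, 0]) cylinder(h = 25, r = 28);
}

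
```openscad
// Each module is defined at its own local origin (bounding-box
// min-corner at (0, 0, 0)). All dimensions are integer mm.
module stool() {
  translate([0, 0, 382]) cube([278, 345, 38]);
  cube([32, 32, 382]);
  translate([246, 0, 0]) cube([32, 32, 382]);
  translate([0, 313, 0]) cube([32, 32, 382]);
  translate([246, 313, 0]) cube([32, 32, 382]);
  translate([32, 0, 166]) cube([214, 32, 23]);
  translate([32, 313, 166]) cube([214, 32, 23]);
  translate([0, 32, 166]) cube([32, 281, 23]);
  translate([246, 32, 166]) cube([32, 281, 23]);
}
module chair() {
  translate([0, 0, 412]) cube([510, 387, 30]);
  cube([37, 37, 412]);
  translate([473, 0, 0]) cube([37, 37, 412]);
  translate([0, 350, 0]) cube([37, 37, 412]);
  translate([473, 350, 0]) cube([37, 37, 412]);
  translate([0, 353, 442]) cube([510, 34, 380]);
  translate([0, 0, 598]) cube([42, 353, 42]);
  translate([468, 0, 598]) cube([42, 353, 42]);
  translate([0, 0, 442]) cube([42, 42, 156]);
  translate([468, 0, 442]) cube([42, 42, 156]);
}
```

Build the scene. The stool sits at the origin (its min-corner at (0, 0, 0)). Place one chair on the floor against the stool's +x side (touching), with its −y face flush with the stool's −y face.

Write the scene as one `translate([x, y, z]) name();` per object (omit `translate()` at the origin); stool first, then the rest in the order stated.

stool();
translate([278, 0, 0]) chair();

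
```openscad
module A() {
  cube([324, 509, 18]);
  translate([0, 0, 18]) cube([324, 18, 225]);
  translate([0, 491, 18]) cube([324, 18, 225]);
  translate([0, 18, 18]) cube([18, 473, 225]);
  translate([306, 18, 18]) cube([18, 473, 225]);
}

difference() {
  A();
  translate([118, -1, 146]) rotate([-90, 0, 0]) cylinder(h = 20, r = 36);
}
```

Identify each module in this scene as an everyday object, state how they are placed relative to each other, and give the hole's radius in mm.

The subtracted cylinder has r = 36 mm.

A is an open box. The open box has a circular hole through its front wall. The hole's radius is 36 mm.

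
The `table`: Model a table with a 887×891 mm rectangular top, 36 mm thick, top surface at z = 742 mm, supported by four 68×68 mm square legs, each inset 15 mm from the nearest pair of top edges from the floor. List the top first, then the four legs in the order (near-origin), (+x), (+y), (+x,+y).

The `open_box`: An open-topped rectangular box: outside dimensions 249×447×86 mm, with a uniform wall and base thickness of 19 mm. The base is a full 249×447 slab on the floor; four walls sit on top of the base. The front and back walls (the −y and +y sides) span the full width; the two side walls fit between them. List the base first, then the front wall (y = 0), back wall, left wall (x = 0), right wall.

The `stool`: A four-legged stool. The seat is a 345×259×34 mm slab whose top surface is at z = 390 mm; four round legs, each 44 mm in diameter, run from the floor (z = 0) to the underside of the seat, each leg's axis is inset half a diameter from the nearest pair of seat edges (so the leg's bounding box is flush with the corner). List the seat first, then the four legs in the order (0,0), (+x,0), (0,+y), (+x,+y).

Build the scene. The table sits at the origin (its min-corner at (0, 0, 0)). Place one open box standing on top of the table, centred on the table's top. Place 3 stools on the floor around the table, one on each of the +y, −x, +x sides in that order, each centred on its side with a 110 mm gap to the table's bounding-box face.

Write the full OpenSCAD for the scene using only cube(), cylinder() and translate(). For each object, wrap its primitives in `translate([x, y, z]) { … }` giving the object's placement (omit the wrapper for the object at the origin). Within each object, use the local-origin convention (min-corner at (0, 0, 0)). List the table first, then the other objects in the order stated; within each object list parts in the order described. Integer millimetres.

translate([0, 0, 706]) cube([887, 891, 36]);
translate([15, 15, 0]) cube([68, 68, 706]);
translate([804, 15, 0]) cube([68, 68, 706]);
translate([15, 808, 0]) cube([68, 68, 706]);
translate([804, 808, 0]) cube([68, 68, 706]);
translate([319, 222, 742]) {
  cube([249, 447, 19]);
  translate([0, 0, 19]) cube([249, 19, 67]);
  translate([0, 428, 19]) cube([249, 19, 67]);
  translate([0, 19, 19]) cube([19, 409, 67]);
  translate([230, 19, 19]) cube([19, 409, 67]);
}
translate([271, 1001, 0]) {
  translate([0, 0, 356]) cube([345, 259, 34]);
  translate([22, 22, 0]) cylinder(h = 356, r = 22);
  translate([323, 22, 0]) cylinder(h = 356, r = 22);
  translate([22, 237, 0]) cylinder(h = 356, r = 22);
  translate([323, 237, 0]) cylinder(h = 356, r = 22);
}
translate([-455, 316, 0]) {
  translate([0, 0, 356]) cube([345, 259, 34]);
  translate([22, 22, 0]) cylinder(h = 356, r = 22);
  translate([323, 22, 0]) cylinder(h = 356, r = 22);
  translate([22, 237, 0]) cylinder(h = 356, r = 22);
  translate([323, 237, 0]) cylinder(h = 356, r = 22);
}
translate([997, 316, 0]) {
  translate([0, 0, 356]) cube([345, 259, 34]);
  translate([22, 22, 0]) cylinder(h = 356, r = 22);
  translate([323, 22, 0]) cylinder(h = 356, r = 22);
  translate([22, 237, 0]) cylinder(h = 356, r = 22);
  translate([323, 237, 0]) cylinder(h = 356, r = 22);
}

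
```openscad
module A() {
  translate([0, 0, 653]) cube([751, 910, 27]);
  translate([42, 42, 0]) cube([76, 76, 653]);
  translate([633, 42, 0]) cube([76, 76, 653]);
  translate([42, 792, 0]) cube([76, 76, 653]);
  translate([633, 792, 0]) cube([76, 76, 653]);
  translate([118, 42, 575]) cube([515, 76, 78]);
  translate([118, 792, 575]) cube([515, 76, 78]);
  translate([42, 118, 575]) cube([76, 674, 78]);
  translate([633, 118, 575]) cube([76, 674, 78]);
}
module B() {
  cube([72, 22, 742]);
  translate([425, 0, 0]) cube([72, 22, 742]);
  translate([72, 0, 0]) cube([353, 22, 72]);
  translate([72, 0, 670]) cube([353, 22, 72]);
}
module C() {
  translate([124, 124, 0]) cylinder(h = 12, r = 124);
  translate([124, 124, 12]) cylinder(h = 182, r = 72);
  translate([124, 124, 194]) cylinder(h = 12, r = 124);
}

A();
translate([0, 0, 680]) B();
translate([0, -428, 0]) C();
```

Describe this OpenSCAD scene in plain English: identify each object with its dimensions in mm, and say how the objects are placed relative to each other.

A is a table with a 751×910 mm rectangular top, 27 mm thick, top surface at z = 680 mm, supported by four 76×76 mm square legs, each inset 42 mm from the nearest pair of top edges, running from the floor. Four apron rails, 76 mm thick and 78 mm tall, run between adjacent legs with their top edges flush with the underside of the top and their outer faces flush with the legs' outer faces.

B is a rectangular picture frame lying in the x–z plane (depth along y). The opening is 353 mm wide (x) by 598 mm tall (z), surrounded by a border 72 mm wide on all four sides. The frame is 22 mm deep and is made of two full-height vertical stiles with two horizontal rails fitted between them.

C is a spool: two coaxial disc flanges of radius 124 mm and thickness 12 mm, joined by a core cylinder of radius 72 mm and height 182 mm. The lower flange rests on z = 0 and the three cylinders share a vertical axis.

The picture frame is on top of the table. The spool is on the floor beside the table on its −y side.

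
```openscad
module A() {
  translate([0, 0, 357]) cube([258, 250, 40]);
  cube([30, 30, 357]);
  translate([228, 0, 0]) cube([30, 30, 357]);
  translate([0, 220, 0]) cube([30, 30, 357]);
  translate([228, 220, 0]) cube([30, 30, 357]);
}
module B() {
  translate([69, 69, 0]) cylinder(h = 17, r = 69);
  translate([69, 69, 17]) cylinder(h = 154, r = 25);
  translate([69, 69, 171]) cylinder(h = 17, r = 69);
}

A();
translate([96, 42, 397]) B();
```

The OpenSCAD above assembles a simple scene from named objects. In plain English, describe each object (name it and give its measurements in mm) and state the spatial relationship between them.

A is a simple wooden stool: a rectangular seat 258 mm (x) by 250 mm (y), 40 mm thick, top face at z = 397 mm, on four square legs, each 30×30 mm in cross-section. The legs rest on z = 0, each flush with a corner of the seat.

B is a spool: two coaxial disc flanges of radius 69 mm and thickness 17 mm, joined by a core cylinder of radius 25 mm and height 154 mm. The lower flange rests on z = 0 and the three cylinders share a vertical axis.

The spool is on top of the stool.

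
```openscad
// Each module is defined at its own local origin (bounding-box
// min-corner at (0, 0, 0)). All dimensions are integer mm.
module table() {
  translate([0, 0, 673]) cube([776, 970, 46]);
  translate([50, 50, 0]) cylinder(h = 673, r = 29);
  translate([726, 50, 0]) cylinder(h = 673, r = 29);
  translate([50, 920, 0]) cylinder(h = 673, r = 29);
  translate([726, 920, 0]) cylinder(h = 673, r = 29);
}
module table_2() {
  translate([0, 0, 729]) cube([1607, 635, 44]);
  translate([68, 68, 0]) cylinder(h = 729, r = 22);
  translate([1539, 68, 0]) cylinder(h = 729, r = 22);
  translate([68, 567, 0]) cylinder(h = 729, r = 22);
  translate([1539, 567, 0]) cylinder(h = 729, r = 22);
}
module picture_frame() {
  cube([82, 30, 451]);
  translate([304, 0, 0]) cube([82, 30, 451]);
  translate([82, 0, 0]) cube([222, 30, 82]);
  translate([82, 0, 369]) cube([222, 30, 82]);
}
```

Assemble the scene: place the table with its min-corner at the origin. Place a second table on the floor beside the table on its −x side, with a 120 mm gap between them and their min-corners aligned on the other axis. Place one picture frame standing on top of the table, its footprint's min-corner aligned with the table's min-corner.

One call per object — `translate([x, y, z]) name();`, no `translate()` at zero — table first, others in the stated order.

table();
translate([-1727, 0, 0]) table_2();
translate([0, 0, 719]) picture_frame();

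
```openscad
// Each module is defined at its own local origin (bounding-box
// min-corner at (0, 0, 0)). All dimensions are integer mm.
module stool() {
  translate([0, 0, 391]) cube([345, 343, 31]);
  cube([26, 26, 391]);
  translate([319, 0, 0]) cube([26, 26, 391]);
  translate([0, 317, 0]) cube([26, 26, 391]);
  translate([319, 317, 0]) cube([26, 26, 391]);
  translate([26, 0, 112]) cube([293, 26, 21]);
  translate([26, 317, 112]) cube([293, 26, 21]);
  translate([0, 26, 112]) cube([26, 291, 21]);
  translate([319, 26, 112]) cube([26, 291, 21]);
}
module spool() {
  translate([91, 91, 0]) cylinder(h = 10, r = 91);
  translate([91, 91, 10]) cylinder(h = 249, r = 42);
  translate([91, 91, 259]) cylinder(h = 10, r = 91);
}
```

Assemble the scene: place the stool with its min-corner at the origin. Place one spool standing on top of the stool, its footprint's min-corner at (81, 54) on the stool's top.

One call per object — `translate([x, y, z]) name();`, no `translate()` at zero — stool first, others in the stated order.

stool();
translate([81, 54, 422]) spool();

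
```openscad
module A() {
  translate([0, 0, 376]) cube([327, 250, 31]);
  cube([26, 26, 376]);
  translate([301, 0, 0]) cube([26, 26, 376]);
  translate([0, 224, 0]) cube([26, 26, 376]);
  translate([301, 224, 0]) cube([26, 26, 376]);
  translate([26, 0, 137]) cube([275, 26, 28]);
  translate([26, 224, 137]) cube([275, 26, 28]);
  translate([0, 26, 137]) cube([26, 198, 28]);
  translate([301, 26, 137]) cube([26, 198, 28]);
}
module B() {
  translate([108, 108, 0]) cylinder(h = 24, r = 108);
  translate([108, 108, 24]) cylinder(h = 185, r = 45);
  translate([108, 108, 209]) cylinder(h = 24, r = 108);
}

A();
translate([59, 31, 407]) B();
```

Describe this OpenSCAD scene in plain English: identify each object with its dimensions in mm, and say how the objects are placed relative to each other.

A is a four-legged stool. The seat is a 327×250×31 mm slab whose top surface is at z = 407 mm; four square legs, each 26×26 mm in cross-section, run from the floor (z = 0) to the underside of the seat, each flush with a corner of the seat. Four stretchers, 26 mm wide and 28 mm tall, connect adjacent legs with their undersides at z = 137 mm, each running between the inner faces of the legs it joins and aligned with the legs' outer faces on the other axis.

B is a spool: two coaxial disc flanges of radius 108 mm and thickness 24 mm, joined by a core cylinder of radius 45 mm and height 185 mm. The lower flange rests on z = 0 and the three cylinders share a vertical axis.

The spool is on top of the stool.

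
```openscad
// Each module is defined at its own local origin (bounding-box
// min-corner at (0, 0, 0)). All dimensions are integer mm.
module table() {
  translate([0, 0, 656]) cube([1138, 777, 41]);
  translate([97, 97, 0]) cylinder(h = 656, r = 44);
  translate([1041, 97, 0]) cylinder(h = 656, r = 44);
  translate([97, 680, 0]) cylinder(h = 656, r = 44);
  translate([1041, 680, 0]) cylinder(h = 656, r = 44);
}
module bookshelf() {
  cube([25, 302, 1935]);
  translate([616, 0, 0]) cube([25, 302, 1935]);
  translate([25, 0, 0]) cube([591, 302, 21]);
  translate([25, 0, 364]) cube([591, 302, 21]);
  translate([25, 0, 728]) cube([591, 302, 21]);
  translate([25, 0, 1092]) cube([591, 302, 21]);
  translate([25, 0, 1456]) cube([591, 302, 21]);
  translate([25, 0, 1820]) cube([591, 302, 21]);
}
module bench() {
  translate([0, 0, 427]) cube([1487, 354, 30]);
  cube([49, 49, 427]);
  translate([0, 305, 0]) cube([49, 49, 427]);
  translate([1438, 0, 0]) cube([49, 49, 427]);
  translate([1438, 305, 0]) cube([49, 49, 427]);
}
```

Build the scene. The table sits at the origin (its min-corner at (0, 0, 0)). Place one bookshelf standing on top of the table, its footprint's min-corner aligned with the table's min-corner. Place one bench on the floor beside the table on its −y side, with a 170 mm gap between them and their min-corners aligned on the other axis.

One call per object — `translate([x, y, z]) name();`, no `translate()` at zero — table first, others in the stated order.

table();
translate([0, 0, 697]) bookshelf();
translate([0, -524, 0]) bench();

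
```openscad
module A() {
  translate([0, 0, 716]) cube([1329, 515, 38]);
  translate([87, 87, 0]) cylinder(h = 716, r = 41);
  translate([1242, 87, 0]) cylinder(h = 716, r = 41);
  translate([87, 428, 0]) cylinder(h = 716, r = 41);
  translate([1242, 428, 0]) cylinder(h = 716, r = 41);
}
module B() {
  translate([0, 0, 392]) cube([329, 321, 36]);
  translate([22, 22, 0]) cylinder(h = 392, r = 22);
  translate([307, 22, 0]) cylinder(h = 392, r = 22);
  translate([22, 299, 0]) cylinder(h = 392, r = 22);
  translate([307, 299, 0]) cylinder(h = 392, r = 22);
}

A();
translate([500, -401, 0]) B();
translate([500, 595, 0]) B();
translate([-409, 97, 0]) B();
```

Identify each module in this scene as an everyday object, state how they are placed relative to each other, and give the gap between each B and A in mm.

Each stool's nearest face is 80 mm from the table's bounding box.

A is a table. B is a stool. Three stools sit around the table at the −y, +y, −x sides. The gap between each stool and the table is 80 mm.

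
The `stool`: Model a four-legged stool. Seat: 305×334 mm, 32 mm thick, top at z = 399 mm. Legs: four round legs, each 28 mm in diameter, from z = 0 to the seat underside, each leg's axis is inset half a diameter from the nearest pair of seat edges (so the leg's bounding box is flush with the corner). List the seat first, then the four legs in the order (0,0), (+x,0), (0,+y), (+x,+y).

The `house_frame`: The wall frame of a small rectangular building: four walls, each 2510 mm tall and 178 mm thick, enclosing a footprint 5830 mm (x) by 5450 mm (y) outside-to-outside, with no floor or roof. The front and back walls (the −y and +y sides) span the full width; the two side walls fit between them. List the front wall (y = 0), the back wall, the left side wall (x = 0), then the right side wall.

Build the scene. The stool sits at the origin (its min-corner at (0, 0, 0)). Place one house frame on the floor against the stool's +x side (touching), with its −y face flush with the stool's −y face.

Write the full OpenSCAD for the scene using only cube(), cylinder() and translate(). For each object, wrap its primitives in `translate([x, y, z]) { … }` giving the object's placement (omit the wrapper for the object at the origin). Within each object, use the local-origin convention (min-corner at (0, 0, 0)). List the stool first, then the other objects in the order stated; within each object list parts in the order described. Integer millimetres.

translate([0, 0, 367]) cube([305, 334, 32]);
translate([14, 14, 0]) cylinder(h = 367, r = 14);
translate([291, 14, 0]) cylinder(h = 367, r = 14);
translate([14, 320, 0]) cylinder(h = 367, r = 14);
translate([291, 320, 0]) cylinder(h = 367, r = 14);
translate([305, 0, 0]) {
  cube([5830, 178, 2510]);
  translate([0, 5272, 0]) cube([5830, 178, 2510]);
  translate([0, 178, 0]) cube([178, 5094, 2510]);
  translate([5652, 178, 0]) cube([178, 5094, 2510]);
}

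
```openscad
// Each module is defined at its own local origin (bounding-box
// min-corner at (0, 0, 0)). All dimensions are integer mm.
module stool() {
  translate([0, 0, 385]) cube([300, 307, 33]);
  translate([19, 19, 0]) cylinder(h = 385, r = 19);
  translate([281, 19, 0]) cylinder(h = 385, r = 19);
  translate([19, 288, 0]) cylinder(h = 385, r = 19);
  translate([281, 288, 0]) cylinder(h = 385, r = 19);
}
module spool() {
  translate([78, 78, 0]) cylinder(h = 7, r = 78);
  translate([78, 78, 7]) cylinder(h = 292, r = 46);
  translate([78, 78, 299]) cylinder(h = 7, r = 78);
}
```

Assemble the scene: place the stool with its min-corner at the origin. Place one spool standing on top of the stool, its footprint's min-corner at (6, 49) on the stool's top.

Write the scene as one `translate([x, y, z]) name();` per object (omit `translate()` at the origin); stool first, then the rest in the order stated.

stool();
translate([6, 49, 418]) spool();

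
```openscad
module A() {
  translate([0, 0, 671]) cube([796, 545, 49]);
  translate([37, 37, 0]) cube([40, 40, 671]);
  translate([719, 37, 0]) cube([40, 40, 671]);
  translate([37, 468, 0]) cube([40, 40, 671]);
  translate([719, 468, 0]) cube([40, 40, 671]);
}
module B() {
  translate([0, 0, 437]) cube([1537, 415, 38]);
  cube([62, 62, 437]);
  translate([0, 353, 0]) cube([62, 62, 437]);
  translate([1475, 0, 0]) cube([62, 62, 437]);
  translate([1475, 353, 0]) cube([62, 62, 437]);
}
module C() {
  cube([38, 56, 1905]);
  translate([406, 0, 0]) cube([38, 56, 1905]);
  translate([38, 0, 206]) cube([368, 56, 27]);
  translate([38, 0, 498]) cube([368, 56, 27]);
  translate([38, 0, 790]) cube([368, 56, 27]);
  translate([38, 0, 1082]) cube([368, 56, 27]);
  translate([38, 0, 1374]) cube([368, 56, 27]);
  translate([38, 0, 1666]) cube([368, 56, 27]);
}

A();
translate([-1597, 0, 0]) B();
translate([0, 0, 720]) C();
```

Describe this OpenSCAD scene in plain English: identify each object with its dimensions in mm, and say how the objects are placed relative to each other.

A is a table with a 796×545 mm rectangular top, 49 mm thick, top surface at z = 720 mm, supported by four 40×40 mm square legs, each inset 37 mm from the nearest pair of top edges, running from the floor.

B is a long wooden bench with a 1537 mm (x) × 415 mm (y) seat, 38 mm thick, its top surface 475 mm above the floor. Four 62 mm square legs at the seat corners, flush with the edges, run from z = 0 to the seat underside.

C is a straight ladder. Two 38×56 mm vertical rails, 1905 mm tall, stand 444 mm apart (outside-to-outside) with their front faces coplanar on the −y side. 6 rungs, each 56 mm deep and 27 mm tall, span between the inner faces of the rails, front faces flush with the rails. The lowest rung's underside is at z = 206 mm and rungs are spaced 292 mm apart (underside to underside).

The bench is on the floor beside the table on its −x side. The ladder is on top of the table.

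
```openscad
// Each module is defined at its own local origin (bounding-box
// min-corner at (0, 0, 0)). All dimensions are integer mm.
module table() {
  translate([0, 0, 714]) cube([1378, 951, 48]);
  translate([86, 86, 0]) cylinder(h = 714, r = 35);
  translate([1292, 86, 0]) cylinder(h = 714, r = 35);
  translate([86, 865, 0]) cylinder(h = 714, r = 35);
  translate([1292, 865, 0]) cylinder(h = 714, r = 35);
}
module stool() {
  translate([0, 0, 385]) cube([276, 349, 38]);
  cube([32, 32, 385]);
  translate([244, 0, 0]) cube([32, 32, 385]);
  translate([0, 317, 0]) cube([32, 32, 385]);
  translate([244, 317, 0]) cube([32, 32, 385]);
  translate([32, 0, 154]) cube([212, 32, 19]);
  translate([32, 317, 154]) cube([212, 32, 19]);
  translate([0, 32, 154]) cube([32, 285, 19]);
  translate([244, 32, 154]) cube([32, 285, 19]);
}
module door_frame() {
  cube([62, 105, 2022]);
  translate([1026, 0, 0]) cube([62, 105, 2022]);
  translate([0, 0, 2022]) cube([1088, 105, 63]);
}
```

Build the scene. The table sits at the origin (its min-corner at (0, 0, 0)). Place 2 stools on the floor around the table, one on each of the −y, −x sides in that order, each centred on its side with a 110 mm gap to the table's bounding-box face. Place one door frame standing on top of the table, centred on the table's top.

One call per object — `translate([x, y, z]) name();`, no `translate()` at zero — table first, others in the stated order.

table();
translate([551, -459, 0]) stool();
translate([-386, 301, 0]) stool();
translate([145, 423, 762]) door_frame();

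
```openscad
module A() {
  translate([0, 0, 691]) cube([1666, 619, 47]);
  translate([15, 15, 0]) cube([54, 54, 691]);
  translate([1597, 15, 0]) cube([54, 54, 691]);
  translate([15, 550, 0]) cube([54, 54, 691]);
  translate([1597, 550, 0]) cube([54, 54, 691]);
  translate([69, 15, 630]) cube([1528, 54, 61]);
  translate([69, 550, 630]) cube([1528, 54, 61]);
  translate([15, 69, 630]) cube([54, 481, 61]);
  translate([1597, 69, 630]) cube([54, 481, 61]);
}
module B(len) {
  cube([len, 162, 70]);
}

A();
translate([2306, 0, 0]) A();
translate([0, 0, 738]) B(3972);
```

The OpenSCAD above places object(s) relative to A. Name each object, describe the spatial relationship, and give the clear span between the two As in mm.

Second table starts at x = 2306; first ends at x = 1666; clear span = 2306 − 1666 = 640 mm.

A is a table. B is a beam. A beam spans the tops of two tables. The clear span between the two tables is 640 mm.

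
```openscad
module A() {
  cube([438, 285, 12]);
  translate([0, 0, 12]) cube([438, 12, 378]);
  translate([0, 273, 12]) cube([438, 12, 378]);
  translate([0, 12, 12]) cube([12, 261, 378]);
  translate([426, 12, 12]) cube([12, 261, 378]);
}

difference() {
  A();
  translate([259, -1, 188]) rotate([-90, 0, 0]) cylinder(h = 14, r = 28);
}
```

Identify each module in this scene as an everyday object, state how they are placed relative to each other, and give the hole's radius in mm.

A is an open box. The open box has a circular hole through its front wall. The hole's radius is 28 mm.

The subtracted cylinder has r = 28 mm.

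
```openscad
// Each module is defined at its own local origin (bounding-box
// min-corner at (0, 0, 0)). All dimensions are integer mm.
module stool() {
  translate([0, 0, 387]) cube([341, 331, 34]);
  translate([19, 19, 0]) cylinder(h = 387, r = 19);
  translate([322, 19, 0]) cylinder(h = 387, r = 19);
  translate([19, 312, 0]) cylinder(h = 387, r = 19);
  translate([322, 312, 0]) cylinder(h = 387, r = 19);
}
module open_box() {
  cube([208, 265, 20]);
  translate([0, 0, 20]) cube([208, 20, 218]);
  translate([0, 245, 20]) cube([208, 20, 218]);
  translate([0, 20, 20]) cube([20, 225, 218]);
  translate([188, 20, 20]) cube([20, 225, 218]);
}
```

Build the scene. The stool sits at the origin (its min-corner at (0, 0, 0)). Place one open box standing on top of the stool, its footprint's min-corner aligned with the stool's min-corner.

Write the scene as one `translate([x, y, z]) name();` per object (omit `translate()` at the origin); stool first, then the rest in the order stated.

stool();
translate([0, 0, 421]) open_box();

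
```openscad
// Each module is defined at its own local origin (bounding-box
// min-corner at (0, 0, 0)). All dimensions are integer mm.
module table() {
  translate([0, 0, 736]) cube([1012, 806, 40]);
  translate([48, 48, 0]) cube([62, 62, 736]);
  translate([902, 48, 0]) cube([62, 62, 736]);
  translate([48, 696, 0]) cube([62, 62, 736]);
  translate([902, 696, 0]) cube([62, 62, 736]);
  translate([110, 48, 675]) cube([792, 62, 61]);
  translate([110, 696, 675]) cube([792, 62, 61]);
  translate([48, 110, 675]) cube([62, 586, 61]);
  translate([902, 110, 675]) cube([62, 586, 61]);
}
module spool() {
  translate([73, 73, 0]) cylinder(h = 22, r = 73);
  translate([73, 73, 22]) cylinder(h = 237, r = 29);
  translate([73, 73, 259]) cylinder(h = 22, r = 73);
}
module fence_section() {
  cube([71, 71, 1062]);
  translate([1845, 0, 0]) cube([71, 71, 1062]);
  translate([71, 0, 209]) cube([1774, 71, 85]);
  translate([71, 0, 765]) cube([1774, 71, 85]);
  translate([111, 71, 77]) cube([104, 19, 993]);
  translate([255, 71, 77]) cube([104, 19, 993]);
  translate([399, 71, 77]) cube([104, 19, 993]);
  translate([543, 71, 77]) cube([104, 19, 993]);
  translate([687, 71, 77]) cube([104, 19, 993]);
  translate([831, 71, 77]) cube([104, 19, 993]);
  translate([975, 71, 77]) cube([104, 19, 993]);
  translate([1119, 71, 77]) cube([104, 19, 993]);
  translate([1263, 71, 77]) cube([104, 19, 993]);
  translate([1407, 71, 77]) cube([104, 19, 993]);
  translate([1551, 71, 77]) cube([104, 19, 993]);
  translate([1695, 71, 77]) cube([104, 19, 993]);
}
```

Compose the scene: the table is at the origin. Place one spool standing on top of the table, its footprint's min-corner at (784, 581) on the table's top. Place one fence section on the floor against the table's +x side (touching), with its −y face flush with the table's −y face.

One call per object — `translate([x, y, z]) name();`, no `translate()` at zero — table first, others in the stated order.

table();
translate([784, 581, 776]) spool();
translate([1012, 0, 0]) fence_section();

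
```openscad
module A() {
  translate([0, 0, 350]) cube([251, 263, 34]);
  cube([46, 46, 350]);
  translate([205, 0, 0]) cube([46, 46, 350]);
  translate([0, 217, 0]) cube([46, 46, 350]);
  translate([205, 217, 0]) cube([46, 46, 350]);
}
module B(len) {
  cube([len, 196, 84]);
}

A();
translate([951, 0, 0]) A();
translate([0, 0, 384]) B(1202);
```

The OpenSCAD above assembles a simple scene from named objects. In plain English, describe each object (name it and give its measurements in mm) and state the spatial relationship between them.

A is a four-legged stool. The seat is a 251×263×34 mm slab whose top surface is at z = 384 mm; four square legs, each 46×46 mm in cross-section, run from the floor (z = 0) to the underside of the seat, each flush with a corner of the seat.

B is a rectangular beam 1202 mm long (x), 196 mm deep (y), 84 mm thick (z).

The beam spans the tops of two stools placed 700 mm apart, resting at z = 384 mm.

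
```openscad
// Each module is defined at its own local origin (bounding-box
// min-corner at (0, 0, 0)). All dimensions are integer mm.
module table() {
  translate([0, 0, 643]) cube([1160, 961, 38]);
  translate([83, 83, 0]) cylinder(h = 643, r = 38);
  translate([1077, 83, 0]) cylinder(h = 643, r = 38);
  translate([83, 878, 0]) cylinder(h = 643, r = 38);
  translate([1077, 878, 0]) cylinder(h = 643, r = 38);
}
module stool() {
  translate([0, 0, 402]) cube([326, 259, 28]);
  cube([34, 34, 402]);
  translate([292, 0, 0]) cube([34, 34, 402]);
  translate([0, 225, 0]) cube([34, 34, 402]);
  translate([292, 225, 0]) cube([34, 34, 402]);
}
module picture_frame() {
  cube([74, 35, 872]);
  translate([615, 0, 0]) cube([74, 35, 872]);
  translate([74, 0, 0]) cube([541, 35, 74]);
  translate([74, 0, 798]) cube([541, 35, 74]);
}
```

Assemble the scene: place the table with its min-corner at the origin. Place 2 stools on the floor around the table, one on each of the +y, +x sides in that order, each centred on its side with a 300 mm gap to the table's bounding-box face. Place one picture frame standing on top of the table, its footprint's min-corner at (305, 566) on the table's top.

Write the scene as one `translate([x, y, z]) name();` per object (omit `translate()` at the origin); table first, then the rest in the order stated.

table();
translate([417, 1261, 0]) stool();
translate([1460, 351, 0]) stool();
translate([305, 566, 681]) picture_frame();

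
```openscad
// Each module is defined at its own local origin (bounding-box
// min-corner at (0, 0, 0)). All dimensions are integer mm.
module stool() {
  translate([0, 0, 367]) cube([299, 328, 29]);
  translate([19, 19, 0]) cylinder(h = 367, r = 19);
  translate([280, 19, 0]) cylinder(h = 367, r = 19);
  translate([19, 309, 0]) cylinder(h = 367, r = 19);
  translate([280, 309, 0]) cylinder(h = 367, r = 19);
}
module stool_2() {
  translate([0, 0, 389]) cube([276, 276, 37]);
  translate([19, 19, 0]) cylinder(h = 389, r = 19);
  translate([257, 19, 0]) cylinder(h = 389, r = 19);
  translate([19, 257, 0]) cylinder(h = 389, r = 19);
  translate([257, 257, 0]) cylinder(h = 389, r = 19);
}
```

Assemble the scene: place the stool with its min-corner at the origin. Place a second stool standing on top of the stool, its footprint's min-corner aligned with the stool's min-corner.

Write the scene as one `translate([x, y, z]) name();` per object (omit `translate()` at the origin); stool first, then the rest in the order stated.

stool();
translate([0, 0, 396]) stool_2();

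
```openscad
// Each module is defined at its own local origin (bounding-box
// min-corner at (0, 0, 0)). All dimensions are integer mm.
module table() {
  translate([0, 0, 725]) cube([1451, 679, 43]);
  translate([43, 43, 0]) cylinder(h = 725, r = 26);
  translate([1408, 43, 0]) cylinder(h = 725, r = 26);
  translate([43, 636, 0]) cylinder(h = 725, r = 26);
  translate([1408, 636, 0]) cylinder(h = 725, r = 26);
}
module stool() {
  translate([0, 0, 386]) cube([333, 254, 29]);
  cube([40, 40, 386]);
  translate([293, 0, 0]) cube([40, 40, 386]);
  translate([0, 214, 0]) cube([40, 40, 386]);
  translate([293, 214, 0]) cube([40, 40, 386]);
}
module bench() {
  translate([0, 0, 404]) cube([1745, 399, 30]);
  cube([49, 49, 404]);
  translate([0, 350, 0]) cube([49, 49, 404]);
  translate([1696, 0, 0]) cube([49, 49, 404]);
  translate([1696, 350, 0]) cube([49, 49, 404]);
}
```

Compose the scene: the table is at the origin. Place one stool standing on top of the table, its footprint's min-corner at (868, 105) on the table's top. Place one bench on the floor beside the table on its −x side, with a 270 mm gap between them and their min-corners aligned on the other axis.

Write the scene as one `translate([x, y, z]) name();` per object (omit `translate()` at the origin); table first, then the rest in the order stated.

table();
translate([868, 105, 768]) stool();
translate([-2015, 0, 0]) bench();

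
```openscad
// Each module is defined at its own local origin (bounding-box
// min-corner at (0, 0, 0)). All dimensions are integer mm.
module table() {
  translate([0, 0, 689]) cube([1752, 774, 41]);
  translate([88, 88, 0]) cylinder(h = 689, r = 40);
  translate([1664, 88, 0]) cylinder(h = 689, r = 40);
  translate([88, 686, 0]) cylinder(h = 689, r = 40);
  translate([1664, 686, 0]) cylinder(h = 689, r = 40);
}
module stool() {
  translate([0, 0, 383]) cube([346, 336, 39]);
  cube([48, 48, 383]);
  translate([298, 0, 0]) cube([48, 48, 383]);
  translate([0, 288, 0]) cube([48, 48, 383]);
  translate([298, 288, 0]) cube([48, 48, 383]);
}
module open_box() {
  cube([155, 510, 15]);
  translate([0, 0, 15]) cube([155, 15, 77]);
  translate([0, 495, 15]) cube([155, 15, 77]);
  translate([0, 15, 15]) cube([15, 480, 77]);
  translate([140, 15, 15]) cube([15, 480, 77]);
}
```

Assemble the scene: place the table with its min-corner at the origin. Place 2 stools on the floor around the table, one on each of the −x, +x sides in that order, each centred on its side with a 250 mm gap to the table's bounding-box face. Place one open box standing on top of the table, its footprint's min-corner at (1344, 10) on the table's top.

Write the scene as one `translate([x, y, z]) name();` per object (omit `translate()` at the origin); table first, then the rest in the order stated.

table();
translate([-596, 219, 0]) stool();
translate([2002, 219, 0]) stool();
translate([1344, 10, 730]) open_box();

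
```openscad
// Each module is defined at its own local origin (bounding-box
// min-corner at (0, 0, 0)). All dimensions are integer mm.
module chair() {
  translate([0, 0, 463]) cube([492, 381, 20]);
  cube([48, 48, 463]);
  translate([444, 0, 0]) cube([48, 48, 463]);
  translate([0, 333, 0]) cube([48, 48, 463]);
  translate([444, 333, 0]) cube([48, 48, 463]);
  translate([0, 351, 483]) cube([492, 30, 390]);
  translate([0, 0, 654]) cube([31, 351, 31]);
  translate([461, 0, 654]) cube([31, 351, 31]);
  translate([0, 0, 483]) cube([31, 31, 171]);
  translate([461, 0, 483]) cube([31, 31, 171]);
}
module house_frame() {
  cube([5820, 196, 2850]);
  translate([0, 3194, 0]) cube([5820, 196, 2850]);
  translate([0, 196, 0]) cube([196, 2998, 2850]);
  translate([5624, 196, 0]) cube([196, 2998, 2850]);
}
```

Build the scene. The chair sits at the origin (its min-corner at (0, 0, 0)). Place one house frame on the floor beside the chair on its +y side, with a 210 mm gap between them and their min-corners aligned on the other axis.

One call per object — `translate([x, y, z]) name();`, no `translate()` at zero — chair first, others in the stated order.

chair();
translate([0, 591, 0]) house_frame();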